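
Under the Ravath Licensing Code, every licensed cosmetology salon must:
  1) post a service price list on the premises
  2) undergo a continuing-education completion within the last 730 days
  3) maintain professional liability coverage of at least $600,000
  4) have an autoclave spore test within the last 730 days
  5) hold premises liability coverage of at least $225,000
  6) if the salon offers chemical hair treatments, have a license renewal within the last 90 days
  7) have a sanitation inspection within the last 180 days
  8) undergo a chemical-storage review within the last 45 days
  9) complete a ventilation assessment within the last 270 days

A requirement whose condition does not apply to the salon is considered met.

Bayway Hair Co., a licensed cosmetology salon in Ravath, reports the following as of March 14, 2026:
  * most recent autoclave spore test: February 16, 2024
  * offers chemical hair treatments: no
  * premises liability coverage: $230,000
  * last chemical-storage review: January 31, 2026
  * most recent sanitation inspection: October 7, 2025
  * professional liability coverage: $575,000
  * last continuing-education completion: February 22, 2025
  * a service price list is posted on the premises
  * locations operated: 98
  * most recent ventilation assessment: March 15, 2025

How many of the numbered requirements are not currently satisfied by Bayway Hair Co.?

3

1. service price list present → met
2. continuing-education completion 385 days ago vs limit 730 → met
3. professional liability coverage $575,000 < $600,000 → not met
4. autoclave spore test 757 days ago vs limit 730 → not met
5. premises liability coverage $230,000 ≥ $225,000 → met
6. condition 'offers chemical hair treatments' does not hold → requirement n/a → met
7. sanitation inspection 158 days ago vs limit 180 → met
8. chemical-storage review 42 days ago vs limit 45 → met
9. ventilation assessment 364 days ago vs limit 270 → not met
Not met: 3 of 9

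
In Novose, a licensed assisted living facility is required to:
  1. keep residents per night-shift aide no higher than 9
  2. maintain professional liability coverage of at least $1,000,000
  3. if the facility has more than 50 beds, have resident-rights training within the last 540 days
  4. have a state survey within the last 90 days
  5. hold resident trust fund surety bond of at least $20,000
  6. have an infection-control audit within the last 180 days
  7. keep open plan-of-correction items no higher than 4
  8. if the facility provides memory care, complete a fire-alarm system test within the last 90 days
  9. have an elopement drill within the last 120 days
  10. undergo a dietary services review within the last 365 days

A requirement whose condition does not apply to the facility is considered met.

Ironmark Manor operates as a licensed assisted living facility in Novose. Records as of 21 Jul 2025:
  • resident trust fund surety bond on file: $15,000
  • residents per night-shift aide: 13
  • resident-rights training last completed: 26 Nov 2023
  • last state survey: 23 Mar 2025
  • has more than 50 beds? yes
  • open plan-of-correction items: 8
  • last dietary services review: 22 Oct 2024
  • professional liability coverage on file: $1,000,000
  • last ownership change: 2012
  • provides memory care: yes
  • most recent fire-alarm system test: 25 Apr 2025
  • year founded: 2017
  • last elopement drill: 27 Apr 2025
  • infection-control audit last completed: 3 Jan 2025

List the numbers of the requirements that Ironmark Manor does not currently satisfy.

1. residents per night-shift aide 13 > 9 → not met
2. professional liability coverage $1,000,000 ≥ $1,000,000 → met
3. condition 'has more than 50 beds' holds; resident-rights training 603 days ago vs limit 540 → not met
4. state survey 120 days ago vs limit 90 → not met
5. resident trust fund surety bond $15,000 < $20,000 → not met
6. infection-control audit 199 days ago vs limit 180 → not met
7. open plan-of-correction items 8 > 4 → not met
8. condition 'provides memory care' holds; fire-alarm system test 87 days ago vs limit 90 → met
9. elopement drill 85 days ago vs limit 120 → met
10. dietary services review 272 days ago vs limit 365 → met
Not met: 1, 3, 4, 5, 6, 7

1, 3, 4, 5, 6, 7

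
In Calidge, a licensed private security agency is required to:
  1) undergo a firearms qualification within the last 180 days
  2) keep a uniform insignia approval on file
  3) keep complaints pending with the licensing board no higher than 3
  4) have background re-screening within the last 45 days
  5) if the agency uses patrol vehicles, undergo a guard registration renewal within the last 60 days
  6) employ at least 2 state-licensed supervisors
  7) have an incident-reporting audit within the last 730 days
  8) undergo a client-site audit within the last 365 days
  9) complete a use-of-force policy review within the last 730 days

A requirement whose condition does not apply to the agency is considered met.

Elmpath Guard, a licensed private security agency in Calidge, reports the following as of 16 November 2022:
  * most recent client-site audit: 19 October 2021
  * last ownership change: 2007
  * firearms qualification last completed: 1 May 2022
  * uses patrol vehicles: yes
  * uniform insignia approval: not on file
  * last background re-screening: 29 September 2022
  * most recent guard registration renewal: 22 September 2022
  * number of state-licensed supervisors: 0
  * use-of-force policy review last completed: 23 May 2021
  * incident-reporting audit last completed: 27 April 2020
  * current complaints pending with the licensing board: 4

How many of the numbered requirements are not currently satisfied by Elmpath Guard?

7

1. firearms qualification 199 days ago vs limit 180 → not met
2. uniform insignia approval absent → not met
3. complaints pending with the licensing board 4 > 3 → not met
4. background re-screening 48 days ago vs limit 45 → not met
5. condition 'uses patrol vehicles' holds; guard registration renewal 55 days ago vs limit 60 → met
6. state-licensed supervisors 0 < 2 → not met
7. incident-reporting audit 933 days ago vs limit 730 → not met
8. client-site audit 393 days ago vs limit 365 → not met
9. use-of-force policy review 542 days ago vs limit 730 → met
Not met: 7 of 9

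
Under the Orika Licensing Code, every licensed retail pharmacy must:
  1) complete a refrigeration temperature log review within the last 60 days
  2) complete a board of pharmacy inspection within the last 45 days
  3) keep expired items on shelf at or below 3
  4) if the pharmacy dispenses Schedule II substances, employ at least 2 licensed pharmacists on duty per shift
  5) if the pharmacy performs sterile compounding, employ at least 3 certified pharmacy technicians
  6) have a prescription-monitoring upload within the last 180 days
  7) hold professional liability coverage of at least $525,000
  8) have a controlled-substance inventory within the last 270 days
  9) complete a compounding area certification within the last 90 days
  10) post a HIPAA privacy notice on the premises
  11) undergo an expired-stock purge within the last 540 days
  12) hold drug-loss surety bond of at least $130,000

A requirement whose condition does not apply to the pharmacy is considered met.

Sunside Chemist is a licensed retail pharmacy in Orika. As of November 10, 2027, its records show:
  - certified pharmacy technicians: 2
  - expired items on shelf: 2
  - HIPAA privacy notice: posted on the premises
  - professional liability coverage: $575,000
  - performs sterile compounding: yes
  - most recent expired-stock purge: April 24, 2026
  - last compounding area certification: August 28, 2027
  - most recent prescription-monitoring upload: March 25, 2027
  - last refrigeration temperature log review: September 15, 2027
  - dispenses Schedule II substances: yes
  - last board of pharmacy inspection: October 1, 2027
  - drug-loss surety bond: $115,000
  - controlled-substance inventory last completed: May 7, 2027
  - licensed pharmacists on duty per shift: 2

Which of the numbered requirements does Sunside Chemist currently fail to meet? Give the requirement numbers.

5, 6, 11, 12

1. refrigeration temperature log review 56 days ago vs limit 60 → met
2. board of pharmacy inspection 40 days ago vs limit 45 → met
3. expired items on shelf 2 ≤ 3 → met
4. condition 'dispenses Schedule II substances' holds; licensed pharmacists on duty per shift 2 ≥ 2 → met
5. condition 'performs sterile compounding' holds; certified pharmacy technicians 2 < 3 → not met
6. prescription-monitoring upload 230 days ago vs limit 180 → not met
7. professional liability coverage $575,000 ≥ $525,000 → met
8. controlled-substance inventory 187 days ago vs limit 270 → met
9. compounding area certification 74 days ago vs limit 90 → met
10. HIPAA privacy notice present → met
11. expired-stock purge 565 days ago vs limit 540 → not met
12. drug-loss surety bond $115,000 < $130,000 → not met
Not met: 5, 6, 11, 12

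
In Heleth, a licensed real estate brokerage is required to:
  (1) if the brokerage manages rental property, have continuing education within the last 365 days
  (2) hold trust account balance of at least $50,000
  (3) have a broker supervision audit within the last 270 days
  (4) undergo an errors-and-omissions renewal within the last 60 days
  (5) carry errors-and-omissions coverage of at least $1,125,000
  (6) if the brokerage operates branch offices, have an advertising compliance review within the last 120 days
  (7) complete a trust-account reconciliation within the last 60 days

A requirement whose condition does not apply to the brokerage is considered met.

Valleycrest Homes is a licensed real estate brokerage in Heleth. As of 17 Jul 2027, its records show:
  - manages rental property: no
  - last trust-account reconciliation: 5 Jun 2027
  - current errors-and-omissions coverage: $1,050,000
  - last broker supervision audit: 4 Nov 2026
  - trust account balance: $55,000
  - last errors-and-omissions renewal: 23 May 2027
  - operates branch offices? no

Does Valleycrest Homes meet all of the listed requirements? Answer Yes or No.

No

1. condition 'manages rental property' does not hold → requirement n/a → met
2. trust account balance $55,000 ≥ $50,000 → met
3. broker supervision audit 255 days ago vs limit 270 → met
4. errors-and-omissions renewal 55 days ago vs limit 60 → met
5. errors-and-omissions coverage $1,050,000 < $1,125,000 → not met
6. condition 'operates branch offices' does not hold → requirement n/a → met
7. trust-account reconciliation 42 days ago vs limit 60 → met
Not met: 5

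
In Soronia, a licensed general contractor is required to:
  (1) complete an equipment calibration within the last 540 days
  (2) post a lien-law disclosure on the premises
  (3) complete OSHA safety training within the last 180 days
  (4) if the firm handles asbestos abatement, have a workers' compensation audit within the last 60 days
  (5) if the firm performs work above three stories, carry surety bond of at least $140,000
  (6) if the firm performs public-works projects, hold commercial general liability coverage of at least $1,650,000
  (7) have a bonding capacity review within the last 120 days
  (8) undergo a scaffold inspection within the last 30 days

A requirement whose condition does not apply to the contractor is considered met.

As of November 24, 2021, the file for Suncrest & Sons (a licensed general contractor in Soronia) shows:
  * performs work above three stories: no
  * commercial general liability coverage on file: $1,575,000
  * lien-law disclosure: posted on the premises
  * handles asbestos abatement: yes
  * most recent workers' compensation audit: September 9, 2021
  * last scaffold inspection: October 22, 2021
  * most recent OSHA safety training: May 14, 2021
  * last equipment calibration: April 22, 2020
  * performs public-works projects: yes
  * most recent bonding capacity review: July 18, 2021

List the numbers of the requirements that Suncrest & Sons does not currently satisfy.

1. equipment calibration 581 days ago vs limit 540 → not met
2. lien-law disclosure present → met
3. OSHA safety training 194 days ago vs limit 180 → not met
4. condition 'handles asbestos abatement' holds; workers' compensation audit 76 days ago vs limit 60 → not met
5. condition 'performs work above three stories' does not hold → requirement n/a → met
6. condition 'performs public-works projects' holds; commercial general liability coverage $1,575,000 < $1,650,000 → not met
7. bonding capacity review 129 days ago vs limit 120 → not met
8. scaffold inspection 33 days ago vs limit 30 → not met
Not met: 1, 3, 4, 6, 7, 8

1, 3, 4, 6, 7, 8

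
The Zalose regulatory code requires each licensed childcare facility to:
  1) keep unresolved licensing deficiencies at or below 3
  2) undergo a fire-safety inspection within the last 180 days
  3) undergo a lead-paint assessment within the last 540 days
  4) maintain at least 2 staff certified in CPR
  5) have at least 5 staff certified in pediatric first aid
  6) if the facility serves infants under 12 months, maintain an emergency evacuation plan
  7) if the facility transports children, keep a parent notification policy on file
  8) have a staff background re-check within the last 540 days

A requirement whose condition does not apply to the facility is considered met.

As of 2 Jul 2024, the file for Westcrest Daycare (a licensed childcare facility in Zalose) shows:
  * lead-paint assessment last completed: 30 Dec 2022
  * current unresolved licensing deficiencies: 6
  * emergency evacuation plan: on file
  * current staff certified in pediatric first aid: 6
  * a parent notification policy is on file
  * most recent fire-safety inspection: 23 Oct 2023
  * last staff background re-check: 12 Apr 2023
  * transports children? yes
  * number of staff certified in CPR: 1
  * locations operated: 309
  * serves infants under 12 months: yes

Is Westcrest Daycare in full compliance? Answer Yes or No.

1. unresolved licensing deficiencies 6 > 3 → not met
2. fire-safety inspection 253 days ago vs limit 180 → not met
3. lead-paint assessment 550 days ago vs limit 540 → not met
4. staff certified in CPR 1 < 2 → not met
5. staff certified in pediatric first aid 6 ≥ 5 → met
6. condition 'serves infants under 12 months' holds; emergency evacuation plan present → met
7. condition 'transports children' holds; parent notification policy present → met
8. staff background re-check 447 days ago vs limit 540 → met
Not met: 1, 2, 3, 4

No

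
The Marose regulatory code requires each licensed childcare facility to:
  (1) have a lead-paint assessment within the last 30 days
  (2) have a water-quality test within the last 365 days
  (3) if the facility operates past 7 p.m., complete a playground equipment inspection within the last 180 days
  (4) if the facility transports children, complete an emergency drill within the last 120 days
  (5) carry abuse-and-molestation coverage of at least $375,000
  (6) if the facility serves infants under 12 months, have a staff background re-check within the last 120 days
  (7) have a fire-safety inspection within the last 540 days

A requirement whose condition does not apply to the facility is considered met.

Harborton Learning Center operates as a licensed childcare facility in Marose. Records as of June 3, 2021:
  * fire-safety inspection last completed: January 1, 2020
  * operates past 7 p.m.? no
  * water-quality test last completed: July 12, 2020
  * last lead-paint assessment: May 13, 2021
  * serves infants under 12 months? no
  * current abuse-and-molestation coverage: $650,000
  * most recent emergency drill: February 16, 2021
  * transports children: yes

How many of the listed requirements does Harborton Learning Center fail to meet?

1. lead-paint assessment 21 days ago vs limit 30 → met
2. water-quality test 326 days ago vs limit 365 → met
3. condition 'operates past 7 p.m.' does not hold → requirement n/a → met
4. condition 'transports children' holds; emergency drill 107 days ago vs limit 120 → met
5. abuse-and-molestation coverage $650,000 ≥ $375,000 → met
6. condition 'serves infants under 12 months' does not hold → requirement n/a → met
7. fire-safety inspection 519 days ago vs limit 540 → met
Not met: 0 of 7

0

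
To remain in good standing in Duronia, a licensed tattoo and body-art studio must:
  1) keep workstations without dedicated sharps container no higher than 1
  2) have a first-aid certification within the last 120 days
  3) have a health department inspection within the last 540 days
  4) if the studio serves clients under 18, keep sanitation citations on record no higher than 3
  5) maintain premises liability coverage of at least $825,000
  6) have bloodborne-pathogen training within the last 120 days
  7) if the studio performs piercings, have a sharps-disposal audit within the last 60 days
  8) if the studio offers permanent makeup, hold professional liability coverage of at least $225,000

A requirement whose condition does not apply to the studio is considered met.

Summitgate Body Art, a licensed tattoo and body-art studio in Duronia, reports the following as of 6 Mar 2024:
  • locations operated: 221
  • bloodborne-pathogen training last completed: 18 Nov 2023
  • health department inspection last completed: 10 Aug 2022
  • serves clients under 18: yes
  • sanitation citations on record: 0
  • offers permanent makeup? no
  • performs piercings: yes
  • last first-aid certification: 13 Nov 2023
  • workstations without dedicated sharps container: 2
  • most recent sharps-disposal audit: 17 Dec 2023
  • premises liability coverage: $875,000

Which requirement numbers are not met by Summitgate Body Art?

1, 3, 7

1. workstations without dedicated sharps container 2 > 1 → not met
2. first-aid certification 114 days ago vs limit 120 → met
3. health department inspection 574 days ago vs limit 540 → not met
4. condition 'serves clients under 18' holds; sanitation citations on record 0 ≤ 3 → met
5. premises liability coverage $875,000 ≥ $825,000 → met
6. bloodborne-pathogen training 109 days ago vs limit 120 → met
7. condition 'performs piercings' holds; sharps-disposal audit 80 days ago vs limit 60 → not met
8. condition 'offers permanent makeup' does not hold → requirement n/a → met
Not met: 1, 3, 7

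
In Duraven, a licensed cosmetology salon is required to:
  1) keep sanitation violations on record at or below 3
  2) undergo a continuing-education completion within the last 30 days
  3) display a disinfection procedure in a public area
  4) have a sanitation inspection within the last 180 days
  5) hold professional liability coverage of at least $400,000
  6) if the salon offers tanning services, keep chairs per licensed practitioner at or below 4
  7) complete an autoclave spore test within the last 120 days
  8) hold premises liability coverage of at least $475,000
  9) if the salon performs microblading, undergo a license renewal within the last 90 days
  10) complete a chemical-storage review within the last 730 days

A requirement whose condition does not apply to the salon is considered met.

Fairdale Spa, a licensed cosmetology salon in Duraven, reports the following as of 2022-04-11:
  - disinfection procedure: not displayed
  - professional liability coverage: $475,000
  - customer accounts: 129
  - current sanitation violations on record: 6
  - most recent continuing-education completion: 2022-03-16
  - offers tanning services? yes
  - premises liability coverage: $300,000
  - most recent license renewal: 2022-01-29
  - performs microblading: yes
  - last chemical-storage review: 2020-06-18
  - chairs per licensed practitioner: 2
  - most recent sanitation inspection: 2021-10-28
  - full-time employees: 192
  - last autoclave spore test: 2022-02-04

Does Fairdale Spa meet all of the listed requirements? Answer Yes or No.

1. sanitation violations on record 6 > 3 → not met
2. continuing-education completion 26 days ago vs limit 30 → met
3. disinfection procedure absent → not met
4. sanitation inspection 165 days ago vs limit 180 → met
5. professional liability coverage $475,000 ≥ $400,000 → met
6. condition 'offers tanning services' holds; chairs per licensed practitioner 2 ≤ 4 → met
7. autoclave spore test 66 days ago vs limit 120 → met
8. premises liability coverage $300,000 < $475,000 → not met
9. condition 'performs microblading' holds; license renewal 72 days ago vs limit 90 → met
10. chemical-storage review 662 days ago vs limit 730 → met
Not met: 1, 3, 8

No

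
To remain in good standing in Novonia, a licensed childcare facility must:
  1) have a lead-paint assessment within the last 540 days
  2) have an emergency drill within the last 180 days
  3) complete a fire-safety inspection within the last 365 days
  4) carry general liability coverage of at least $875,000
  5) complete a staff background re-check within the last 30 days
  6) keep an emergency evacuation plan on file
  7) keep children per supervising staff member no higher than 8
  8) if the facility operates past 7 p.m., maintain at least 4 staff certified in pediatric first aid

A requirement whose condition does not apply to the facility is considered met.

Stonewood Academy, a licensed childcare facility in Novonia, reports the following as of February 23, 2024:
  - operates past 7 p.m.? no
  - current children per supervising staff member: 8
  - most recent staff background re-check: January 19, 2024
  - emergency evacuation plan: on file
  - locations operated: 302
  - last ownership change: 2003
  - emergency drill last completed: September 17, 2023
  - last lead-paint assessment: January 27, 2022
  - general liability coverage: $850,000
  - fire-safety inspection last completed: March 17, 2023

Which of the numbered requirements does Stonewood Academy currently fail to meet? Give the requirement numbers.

1. lead-paint assessment 757 days ago vs limit 540 → not met
2. emergency drill 159 days ago vs limit 180 → met
3. fire-safety inspection 343 days ago vs limit 365 → met
4. general liability coverage $850,000 < $875,000 → not met
5. staff background re-check 35 days ago vs limit 30 → not met
6. emergency evacuation plan present → met
7. children per supervising staff member 8 ≤ 8 → met
8. condition 'operates past 7 p.m.' does not hold → requirement n/a → met
Not met: 1, 4, 5

1, 4, 5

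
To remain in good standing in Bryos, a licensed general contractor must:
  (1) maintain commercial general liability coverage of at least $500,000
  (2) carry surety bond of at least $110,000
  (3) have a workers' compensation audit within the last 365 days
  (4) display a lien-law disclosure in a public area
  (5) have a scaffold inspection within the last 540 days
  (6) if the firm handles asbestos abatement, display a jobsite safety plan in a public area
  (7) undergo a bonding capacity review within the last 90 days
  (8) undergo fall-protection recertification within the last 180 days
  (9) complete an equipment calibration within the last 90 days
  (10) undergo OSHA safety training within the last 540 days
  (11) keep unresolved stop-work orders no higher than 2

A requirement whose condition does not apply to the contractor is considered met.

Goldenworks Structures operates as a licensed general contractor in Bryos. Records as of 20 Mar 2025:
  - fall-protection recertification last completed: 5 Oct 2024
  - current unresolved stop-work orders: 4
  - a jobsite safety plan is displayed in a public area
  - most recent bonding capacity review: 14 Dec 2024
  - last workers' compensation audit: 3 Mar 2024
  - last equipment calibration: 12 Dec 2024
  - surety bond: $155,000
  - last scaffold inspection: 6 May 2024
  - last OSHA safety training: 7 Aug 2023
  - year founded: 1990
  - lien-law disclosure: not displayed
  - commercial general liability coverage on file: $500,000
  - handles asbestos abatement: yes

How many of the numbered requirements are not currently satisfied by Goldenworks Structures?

1. commercial general liability coverage $500,000 ≥ $500,000 → met
2. surety bond $155,000 ≥ $110,000 → met
3. workers' compensation audit 382 days ago vs limit 365 → not met
4. lien-law disclosure absent → not met
5. scaffold inspection 318 days ago vs limit 540 → met
6. condition 'handles asbestos abatement' holds; jobsite safety plan present → met
7. bonding capacity review 96 days ago vs limit 90 → not met
8. fall-protection recertification 166 days ago vs limit 180 → met
9. equipment calibration 98 days ago vs limit 90 → not met
10. OSHA safety training 591 days ago vs limit 540 → not met
11. unresolved stop-work orders 4 > 2 → not met
Not met: 6 of 11

6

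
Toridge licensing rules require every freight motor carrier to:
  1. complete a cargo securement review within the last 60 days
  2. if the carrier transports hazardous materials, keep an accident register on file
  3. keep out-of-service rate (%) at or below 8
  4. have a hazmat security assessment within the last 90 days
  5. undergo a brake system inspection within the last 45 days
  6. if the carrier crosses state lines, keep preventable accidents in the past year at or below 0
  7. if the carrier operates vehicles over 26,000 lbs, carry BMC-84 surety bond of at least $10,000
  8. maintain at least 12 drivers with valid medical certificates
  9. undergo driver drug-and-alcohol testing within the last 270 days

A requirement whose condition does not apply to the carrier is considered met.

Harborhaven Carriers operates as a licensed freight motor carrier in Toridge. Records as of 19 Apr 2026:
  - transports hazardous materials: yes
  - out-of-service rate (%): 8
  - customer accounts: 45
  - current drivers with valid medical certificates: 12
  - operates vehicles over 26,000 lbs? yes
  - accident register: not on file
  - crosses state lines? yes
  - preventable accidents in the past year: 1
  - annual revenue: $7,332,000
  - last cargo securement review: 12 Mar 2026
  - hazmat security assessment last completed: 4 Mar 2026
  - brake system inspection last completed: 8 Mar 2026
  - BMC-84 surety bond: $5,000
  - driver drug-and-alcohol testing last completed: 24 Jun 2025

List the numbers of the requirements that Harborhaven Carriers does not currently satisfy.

2, 6, 7, 9

1. cargo securement review 38 days ago vs limit 60 → met
2. condition 'transports hazardous materials' holds; accident register absent → not met
3. out-of-service rate (%) 8 ≤ 8 → met
4. hazmat security assessment 46 days ago vs limit 90 → met
5. brake system inspection 42 days ago vs limit 45 → met
6. condition 'crosses state lines' holds; preventable accidents in the past year 1 > 0 → not met
7. condition 'operates vehicles over 26,000 lbs' holds; BMC-84 surety bond $5,000 < $10,000 → not met
8. drivers with valid medical certificates 12 ≥ 12 → met
9. driver drug-and-alcohol testing 299 days ago vs limit 270 → not met
Not met: 2, 6, 7, 9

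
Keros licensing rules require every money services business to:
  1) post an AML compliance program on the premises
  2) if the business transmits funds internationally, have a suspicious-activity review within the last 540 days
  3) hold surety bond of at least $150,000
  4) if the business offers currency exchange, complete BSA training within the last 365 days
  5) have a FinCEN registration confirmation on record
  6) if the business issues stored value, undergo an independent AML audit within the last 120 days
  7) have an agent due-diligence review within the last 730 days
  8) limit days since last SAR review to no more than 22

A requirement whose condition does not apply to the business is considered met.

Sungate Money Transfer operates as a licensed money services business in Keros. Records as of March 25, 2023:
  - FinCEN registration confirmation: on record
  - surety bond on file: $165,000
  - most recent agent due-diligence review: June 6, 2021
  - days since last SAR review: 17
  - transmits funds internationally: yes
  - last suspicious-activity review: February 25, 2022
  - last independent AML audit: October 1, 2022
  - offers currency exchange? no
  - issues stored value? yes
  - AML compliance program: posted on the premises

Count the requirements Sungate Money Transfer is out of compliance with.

1

1. AML compliance program present → met
2. condition 'transmits funds internationally' holds; suspicious-activity review 393 days ago vs limit 540 → met
3. surety bond $165,000 ≥ $150,000 → met
4. condition 'offers currency exchange' does not hold → requirement n/a → met
5. FinCEN registration confirmation present → met
6. condition 'issues stored value' holds; independent AML audit 175 days ago vs limit 120 → not met
7. agent due-diligence review 657 days ago vs limit 730 → met
8. days since last SAR review 17 ≤ 22 → met
Not met: 1 of 8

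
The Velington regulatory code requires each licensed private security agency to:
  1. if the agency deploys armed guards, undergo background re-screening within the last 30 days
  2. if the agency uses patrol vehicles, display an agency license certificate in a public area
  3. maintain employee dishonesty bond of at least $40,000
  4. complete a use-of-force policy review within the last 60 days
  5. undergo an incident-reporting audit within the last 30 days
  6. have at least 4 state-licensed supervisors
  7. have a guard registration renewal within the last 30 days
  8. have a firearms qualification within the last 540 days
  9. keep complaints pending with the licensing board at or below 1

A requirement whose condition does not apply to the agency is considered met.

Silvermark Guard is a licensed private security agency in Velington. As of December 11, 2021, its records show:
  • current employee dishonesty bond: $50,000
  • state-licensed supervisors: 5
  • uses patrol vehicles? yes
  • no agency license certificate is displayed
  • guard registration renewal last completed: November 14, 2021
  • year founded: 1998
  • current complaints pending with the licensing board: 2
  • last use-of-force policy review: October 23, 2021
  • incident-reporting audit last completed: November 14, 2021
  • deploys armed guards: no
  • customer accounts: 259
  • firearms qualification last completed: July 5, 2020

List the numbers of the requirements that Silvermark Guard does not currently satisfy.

1. condition 'deploys armed guards' does not hold → requirement n/a → met
2. condition 'uses patrol vehicles' holds; agency license certificate absent → not met
3. employee dishonesty bond $50,000 ≥ $40,000 → met
4. use-of-force policy review 49 days ago vs limit 60 → met
5. incident-reporting audit 27 days ago vs limit 30 → met
6. state-licensed supervisors 5 ≥ 4 → met
7. guard registration renewal 27 days ago vs limit 30 → met
8. firearms qualification 524 days ago vs limit 540 → met
9. complaints pending with the licensing board 2 > 1 → not met
Not met: 2, 9

2, 9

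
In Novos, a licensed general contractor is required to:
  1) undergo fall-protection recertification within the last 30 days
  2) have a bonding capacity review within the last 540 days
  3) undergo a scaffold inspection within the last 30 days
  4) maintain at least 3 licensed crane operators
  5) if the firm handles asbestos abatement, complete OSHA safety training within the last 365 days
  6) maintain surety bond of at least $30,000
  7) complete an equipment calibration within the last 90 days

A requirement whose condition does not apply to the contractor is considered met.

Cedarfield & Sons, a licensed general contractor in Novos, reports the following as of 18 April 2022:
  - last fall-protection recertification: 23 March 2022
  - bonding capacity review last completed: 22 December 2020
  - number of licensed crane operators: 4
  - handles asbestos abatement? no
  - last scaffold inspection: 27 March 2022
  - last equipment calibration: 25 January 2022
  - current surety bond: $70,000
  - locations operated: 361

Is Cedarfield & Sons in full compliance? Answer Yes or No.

Yes

1. fall-protection recertification 26 days ago vs limit 30 → met
2. bonding capacity review 482 days ago vs limit 540 → met
3. scaffold inspection 22 days ago vs limit 30 → met
4. licensed crane operators 4 ≥ 3 → met
5. condition 'handles asbestos abatement' does not hold → requirement n/a → met
6. surety bond $70,000 ≥ $30,000 → met
7. equipment calibration 83 days ago vs limit 90 → met
All met.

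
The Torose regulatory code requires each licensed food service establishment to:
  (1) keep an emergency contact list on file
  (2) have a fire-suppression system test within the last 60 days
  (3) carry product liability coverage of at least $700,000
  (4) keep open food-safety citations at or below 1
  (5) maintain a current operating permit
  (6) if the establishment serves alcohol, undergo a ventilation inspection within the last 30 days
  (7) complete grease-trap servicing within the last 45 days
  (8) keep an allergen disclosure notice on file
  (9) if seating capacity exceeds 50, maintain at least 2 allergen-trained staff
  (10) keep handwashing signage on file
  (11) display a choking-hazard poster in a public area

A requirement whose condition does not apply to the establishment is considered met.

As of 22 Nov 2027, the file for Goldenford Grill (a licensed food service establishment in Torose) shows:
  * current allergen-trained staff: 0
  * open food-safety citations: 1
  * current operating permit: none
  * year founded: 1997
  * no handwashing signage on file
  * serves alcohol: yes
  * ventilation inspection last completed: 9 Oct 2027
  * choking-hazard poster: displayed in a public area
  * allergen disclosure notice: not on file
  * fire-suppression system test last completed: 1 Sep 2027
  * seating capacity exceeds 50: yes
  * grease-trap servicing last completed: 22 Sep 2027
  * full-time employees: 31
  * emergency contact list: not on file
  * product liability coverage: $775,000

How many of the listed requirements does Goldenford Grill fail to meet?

8

1. emergency contact list absent → not met
2. fire-suppression system test 82 days ago vs limit 60 → not met
3. product liability coverage $775,000 ≥ $700,000 → met
4. open food-safety citations 1 ≤ 1 → met
5. current operating permit absent → not met
6. condition 'serves alcohol' holds; ventilation inspection 44 days ago vs limit 30 → not met
7. grease-trap servicing 61 days ago vs limit 45 → not met
8. allergen disclosure notice absent → not met
9. condition 'seating capacity exceeds 50' holds; allergen-trained staff 0 < 2 → not met
10. handwashing signage absent → not met
11. choking-hazard poster present → met
Not met: 8 of 11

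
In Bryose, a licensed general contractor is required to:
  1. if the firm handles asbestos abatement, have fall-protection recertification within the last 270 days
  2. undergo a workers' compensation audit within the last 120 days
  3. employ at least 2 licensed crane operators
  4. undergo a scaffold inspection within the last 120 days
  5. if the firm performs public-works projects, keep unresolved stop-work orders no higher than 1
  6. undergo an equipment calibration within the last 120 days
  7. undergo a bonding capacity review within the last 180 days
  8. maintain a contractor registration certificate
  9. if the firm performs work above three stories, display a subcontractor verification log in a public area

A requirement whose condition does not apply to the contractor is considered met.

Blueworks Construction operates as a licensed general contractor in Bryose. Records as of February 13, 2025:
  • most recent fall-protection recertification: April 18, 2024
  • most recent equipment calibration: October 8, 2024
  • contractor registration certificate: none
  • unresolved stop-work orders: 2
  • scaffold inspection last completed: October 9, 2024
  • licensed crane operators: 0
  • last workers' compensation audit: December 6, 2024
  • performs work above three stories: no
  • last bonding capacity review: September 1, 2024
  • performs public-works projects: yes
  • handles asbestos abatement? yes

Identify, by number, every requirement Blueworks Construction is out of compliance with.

1, 3, 4, 5, 6, 8

1. condition 'handles asbestos abatement' holds; fall-protection recertification 301 days ago vs limit 270 → not met
2. workers' compensation audit 69 days ago vs limit 120 → met
3. licensed crane operators 0 < 2 → not met
4. scaffold inspection 127 days ago vs limit 120 → not met
5. condition 'performs public-works projects' holds; unresolved stop-work orders 2 > 1 → not met
6. equipment calibration 128 days ago vs limit 120 → not met
7. bonding capacity review 165 days ago vs limit 180 → met
8. contractor registration certificate absent → not met
9. condition 'performs work above three stories' does not hold → requirement n/a → met
Not met: 1, 3, 4, 5, 6, 8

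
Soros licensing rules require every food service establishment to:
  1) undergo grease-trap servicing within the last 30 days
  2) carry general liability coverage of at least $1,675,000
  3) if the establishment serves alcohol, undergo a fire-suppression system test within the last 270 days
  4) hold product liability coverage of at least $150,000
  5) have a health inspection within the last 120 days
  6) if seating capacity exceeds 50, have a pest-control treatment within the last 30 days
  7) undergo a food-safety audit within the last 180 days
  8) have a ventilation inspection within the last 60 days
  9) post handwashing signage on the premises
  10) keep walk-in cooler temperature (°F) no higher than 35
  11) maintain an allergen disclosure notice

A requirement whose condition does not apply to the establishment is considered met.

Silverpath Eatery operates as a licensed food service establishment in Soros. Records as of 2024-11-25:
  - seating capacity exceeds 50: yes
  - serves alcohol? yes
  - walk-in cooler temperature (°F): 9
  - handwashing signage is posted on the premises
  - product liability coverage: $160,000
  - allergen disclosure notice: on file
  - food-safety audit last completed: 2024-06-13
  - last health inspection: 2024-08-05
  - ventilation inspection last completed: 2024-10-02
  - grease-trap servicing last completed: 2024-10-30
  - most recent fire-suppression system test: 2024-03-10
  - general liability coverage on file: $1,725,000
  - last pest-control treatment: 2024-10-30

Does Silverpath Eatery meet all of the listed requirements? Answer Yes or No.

Yes

1. grease-trap servicing 26 days ago vs limit 30 → met
2. general liability coverage $1,725,000 ≥ $1,675,000 → met
3. condition 'serves alcohol' holds; fire-suppression system test 260 days ago vs limit 270 → met
4. product liability coverage $160,000 ≥ $150,000 → met
5. health inspection 112 days ago vs limit 120 → met
6. condition 'seating capacity exceeds 50' holds; pest-control treatment 26 days ago vs limit 30 → met
7. food-safety audit 165 days ago vs limit 180 → met
8. ventilation inspection 54 days ago vs limit 60 → met
9. handwashing signage present → met
10. walk-in cooler temperature (°F) 9 ≤ 35 → met
11. allergen disclosure notice present → met
All met.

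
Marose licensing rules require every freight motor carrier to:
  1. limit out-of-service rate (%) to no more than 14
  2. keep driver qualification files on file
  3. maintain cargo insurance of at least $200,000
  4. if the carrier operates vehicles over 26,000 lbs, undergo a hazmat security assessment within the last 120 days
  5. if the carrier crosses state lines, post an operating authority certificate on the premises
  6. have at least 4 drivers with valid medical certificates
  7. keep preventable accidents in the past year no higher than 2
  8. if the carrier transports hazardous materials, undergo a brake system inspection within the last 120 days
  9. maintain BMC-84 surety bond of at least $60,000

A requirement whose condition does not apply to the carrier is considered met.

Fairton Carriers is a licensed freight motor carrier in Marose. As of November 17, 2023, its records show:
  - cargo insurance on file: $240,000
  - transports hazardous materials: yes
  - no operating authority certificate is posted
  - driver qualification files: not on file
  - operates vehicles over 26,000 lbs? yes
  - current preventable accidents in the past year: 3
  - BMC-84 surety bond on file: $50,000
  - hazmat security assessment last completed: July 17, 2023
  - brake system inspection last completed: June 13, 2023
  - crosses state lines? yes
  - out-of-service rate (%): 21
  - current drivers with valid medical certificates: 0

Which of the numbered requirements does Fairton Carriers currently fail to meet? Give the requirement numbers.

1, 2, 4, 5, 6, 7, 8, 9

1. out-of-service rate (%) 21 > 14 → not met
2. driver qualification files absent → not met
3. cargo insurance $240,000 ≥ $200,000 → met
4. condition 'operates vehicles over 26,000 lbs' holds; hazmat security assessment 123 days ago vs limit 120 → not met
5. condition 'crosses state lines' holds; operating authority certificate absent → not met
6. drivers with valid medical certificates 0 < 4 → not met
7. preventable accidents in the past year 3 > 2 → not met
8. condition 'transports hazardous materials' holds; brake system inspection 157 days ago vs limit 120 → not met
9. BMC-84 surety bond $50,000 < $60,000 → not met
Not met: 1, 2, 4, 5, 6, 7, 8, 9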